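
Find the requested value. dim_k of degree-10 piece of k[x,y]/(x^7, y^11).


k[x,y], I = (x^7, y^11), d = 10
Need i < 7 and d-i < 11.
Range: 0 <= i <= 6.
H(10) = 7


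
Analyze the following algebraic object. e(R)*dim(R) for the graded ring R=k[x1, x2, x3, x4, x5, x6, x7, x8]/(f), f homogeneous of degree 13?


e(R)=deg(f)=13, dim(R)=8-1=7
e*dim=13*7=91


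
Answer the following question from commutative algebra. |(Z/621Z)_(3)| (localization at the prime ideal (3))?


3-primary part: 621=3^3*23
Size=3^3=27


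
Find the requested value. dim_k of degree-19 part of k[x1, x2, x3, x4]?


C(d+n-1,n-1)=C(22,3)=1540


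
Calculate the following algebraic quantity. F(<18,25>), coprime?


gcd(18,25)=1 => F=ab-a-b=18*25-18-25=450-43=407


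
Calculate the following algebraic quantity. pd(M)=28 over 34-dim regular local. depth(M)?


pd+depth=depth(R)=34
depth=34-28=6


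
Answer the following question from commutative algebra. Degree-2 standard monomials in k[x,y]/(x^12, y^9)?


k[x,y], I = (x^12, y^9), d = 2
Need i < 12 and d-i < 9.
Range: 0 <= i <= 2.
H(2) = 3


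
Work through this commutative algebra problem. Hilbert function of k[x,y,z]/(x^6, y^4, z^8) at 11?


Need i<6, j<4, k<8 with i+j+k=11.
For each i, j ranges over max(0,11-i-7)..min(3,11-i):
  i=0: j in [4,3] -> 0
  i=1: j in [3,3] -> 1
  i=2: j in [2,3] -> 2
  i=3: j in [1,3] -> 3
  i=4: j in [0,3] -> 4
  i=5: j in [0,3] -> 4
H(11) = 0+1+2+3+4+4 = 14


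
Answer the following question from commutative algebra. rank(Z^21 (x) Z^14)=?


rank(M(x)N) = rank(M)*rank(N)
21*14 = 294


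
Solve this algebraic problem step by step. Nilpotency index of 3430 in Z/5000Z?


3430^k mod 5000:
k=1: 3430
k=2: 4900
k=3: 2000
k=4: 0
First zero at k = 4


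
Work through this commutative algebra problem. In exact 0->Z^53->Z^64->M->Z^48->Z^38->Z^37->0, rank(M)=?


Alt sum=0:
(-1)^0*53 + (-1)^1*64 + (-1)^2*? + (-1)^3*48 + (-1)^4*38 + (-1)^5*37=0
rank(M)=58


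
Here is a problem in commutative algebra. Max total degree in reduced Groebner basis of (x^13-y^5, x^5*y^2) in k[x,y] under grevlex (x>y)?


LT(f1)=x^13, LT(f2)=x^5y^2, lcm=x^13y^2
S(f1,f2) = y^2*f1 - x^8*f2 = -y^7
Reduced GB = {f1, f2, y^7}; degrees 13, 7, 7
Max = 13


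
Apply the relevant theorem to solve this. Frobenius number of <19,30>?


gcd(19,30)=1 => F=ab-a-b=19*30-19-30=570-49=521


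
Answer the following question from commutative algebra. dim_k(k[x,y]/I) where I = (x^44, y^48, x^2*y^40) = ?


k[x,y]/I, I = (x^44, y^48, x^2*y^40)
Rect: 44x48=2112. Corner: (44-2)x(48-40)=336.
dim = 2112-336 = 1776


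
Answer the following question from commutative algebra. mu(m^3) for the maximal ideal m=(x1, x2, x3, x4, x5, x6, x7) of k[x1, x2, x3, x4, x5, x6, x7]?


Graded Nakayama: mu(m^d) = dim_k (m^d/m^(d+1)) = #degree-3 monomials in 7 vars
C(n+d-1,d)=C(9,3)=84


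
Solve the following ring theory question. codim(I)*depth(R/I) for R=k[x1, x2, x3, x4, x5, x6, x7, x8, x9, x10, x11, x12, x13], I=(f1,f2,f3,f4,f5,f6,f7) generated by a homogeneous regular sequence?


codim=7, depth=dim(R/I)=13-7=6
Product=7*6=42


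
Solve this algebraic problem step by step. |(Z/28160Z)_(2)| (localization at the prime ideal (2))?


2-primary part: 28160=2^9*55
Size=2^9=512


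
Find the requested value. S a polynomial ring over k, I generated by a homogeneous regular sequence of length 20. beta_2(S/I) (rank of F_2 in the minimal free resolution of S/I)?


Regular sequence => Koszul complex is the minimal free resolution.
Syz_1 minimally generated by Koszul relations f_i*e_j - f_j*e_i (i<j): mu(Syz_1) = beta_2 = C(m,2) = m(m-1)/2
m=20
20*19/2 = 190


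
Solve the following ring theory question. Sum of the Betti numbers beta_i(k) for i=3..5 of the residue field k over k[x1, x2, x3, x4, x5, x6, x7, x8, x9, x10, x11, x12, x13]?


Koszul resolution: beta_i(k)=C(n,i), n=13
C(13,3)=286, C(13,4)=715, C(13,5)=1287
Sum=2288


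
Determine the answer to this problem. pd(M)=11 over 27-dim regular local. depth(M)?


pd+depth=depth(R)=27
depth=27-11=16


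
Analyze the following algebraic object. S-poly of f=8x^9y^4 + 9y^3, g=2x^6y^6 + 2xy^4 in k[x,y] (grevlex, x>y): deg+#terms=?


LT(f)=8x^9y^4, LT(g)=2x^6y^6
lcm(LM)=x^9y^6
S(f,g) (scaled by 16 to clear denominators) = 2y^2*f - 8x^3*g = -16x^4y^4 + 18y^5
2 terms, deg 8.
8+2=10


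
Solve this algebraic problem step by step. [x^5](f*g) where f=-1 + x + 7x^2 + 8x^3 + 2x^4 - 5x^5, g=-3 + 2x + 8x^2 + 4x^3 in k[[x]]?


[x^5] = sum a_i*b_j, i+j=5
  7*4=28
  8*8=64
  2*2=4
  -5*-3=15
Sum=111


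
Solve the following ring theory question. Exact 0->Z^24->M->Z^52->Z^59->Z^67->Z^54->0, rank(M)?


Alt sum=0:
(-1)^0*24 + (-1)^1*? + (-1)^2*52 + (-1)^3*59 + (-1)^4*67 + (-1)^5*54=0
rank(M)=30


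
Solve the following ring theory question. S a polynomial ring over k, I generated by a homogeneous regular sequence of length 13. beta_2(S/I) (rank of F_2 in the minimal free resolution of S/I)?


Regular sequence => Koszul complex is the minimal free resolution.
Syz_1 minimally generated by Koszul relations f_i*e_j - f_j*e_i (i<j): mu(Syz_1) = beta_2 = C(m,2) = m(m-1)/2
m=13
13*12/2 = 78


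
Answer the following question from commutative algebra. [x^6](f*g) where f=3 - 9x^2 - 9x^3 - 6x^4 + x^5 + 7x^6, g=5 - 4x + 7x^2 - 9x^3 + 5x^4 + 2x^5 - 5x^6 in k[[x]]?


[x^6] = sum a_i*b_j, i+j=6
  3*-5=-15
  -9*5=-45
  -9*-9=81
  -6*7=-42
  1*-4=-4
  7*5=35
Sum=10


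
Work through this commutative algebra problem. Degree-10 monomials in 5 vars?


C(d+n-1,n-1)=C(14,4)=1001


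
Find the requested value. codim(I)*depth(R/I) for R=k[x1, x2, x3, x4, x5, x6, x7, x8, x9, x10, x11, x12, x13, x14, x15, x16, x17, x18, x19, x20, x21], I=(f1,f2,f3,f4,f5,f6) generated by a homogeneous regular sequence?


codim=6, depth=dim(R/I)=21-6=15
Product=6*15=90


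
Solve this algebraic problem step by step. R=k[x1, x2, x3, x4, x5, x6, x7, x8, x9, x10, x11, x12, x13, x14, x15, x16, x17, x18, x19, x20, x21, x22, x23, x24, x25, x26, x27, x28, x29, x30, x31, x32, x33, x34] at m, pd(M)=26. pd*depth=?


pd+depth=34
depth=34-26=8
pd*depth=26*8=208


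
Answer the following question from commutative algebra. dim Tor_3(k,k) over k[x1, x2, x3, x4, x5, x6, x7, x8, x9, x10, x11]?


Koszul: C(n,i)=C(11,3)=165


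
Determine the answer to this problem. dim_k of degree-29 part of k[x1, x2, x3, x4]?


C(d+n-1,n-1)=C(32,3)=4960


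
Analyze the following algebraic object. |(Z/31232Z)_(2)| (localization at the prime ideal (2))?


2-primary part: 31232=2^9*61
Size=2^9=512


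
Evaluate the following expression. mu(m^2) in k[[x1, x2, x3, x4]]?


C(n+d-1,d)=C(5,2)=10


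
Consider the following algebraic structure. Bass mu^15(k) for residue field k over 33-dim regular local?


C(n,i)=C(33,15)=1037158320


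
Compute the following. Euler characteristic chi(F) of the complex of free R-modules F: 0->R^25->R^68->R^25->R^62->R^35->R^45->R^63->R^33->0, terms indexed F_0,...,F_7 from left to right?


chi = sum (-1)^i * rank:
(-1)^0*25=25
(-1)^1*68=-68
(-1)^2*25=25
(-1)^3*62=-62
(-1)^4*35=35
(-1)^5*45=-45
(-1)^6*63=63
(-1)^7*33=-33
chi=-60


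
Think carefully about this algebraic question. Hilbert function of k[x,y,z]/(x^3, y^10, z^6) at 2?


Need i<3, j<10, k<6 with i+j+k=2.
For each i, j ranges over max(0,2-i-5)..min(9,2-i):
  i=0: j in [0,2] -> 3
  i=1: j in [0,1] -> 2
  i=2: j in [0,0] -> 1
H(2) = 3+2+1 = 6


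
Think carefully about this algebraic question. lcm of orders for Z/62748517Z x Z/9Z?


Exponent = lcm of the cyclic orders; pairwise coprime => product.
13^7*3^2=62748517*9=564736653


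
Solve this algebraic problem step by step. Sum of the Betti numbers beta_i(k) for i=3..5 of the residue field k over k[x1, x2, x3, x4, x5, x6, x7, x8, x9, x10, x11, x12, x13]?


Koszul resolution: beta_i(k)=C(n,i), n=13
C(13,3)=286, C(13,4)=715, C(13,5)=1287
Sum=2288


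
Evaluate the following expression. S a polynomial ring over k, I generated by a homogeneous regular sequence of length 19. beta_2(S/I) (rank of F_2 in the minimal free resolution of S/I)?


Regular sequence => Koszul complex is the minimal free resolution.
Syz_1 minimally generated by Koszul relations f_i*e_j - f_j*e_i (i<j): mu(Syz_1) = beta_2 = C(m,2) = m(m-1)/2
m=19
19*18/2 = 171


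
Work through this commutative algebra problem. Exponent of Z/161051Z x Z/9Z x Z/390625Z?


Exponent = lcm of the cyclic orders; pairwise coprime => product.
11^5*3^2*5^8=161051*9*390625=566194921875


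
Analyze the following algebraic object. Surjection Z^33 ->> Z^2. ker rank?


rank(ker) = 33-2 = 31


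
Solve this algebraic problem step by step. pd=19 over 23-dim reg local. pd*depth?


pd+depth=23
depth=23-19=4
pd*depth=19*4=76


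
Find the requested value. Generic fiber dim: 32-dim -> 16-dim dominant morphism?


dim(fiber)=dim(X)-dim(Y)=32-16=16


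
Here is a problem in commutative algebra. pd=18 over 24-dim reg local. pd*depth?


pd+depth=24
depth=24-18=6
pd*depth=18*6=108


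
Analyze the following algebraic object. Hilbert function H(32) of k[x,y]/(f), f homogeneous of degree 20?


H(t)=d for t>=d-1.
d=20, t=32
H(32)=20


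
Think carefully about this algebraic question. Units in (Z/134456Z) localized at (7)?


Local ring = Z/16807Z.
phi(16807) = 7^4*(7-1) = 14406


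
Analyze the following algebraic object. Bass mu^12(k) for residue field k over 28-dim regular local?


C(n,i)=C(28,12)=30421755


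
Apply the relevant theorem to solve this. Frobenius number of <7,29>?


gcd(7,29)=1 => F=ab-a-b=7*29-7-29=203-36=167


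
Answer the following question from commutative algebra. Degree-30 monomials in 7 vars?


C(d+n-1,n-1)=C(36,6)=1947792


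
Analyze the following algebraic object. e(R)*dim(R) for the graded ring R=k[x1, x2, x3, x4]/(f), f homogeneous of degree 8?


e(R)=deg(f)=8, dim(R)=4-1=3
e*dim=8*3=24


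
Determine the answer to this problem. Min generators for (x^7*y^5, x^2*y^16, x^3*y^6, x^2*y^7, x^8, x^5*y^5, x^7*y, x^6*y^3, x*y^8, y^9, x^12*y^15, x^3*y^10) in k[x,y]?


Remove redundant (divisible by others).
x^3*y^10 redundant.
x^7*y^5 redundant.
x^12*y^15 redundant.
x^2*y^16 redundant.
Min: x^8, x^7*y, x^6*y^3, x^5*y^5, x^3*y^6, x^2*y^7, x*y^8, y^9
Count=8


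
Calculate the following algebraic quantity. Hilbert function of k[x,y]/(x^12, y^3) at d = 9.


k[x,y], I = (x^12, y^3), d = 9
Need i < 12 and d-i < 3.
Range: 7 <= i <= 9.
H(9) = 3


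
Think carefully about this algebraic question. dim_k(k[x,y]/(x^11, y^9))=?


Basis: x^i*y^j, i<11, j<9
11*9=99


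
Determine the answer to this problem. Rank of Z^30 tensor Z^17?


rank(M(x)N) = rank(M)*rank(N)
30*17 = 510


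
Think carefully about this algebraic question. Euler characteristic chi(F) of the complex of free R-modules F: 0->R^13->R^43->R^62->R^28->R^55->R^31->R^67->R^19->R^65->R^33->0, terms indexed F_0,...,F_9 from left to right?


chi = sum (-1)^i * rank:
(-1)^0*13=13
(-1)^1*43=-43
(-1)^2*62=62
(-1)^3*28=-28
(-1)^4*55=55
(-1)^5*31=-31
(-1)^6*67=67
(-1)^7*19=-19
(-1)^8*65=65
(-1)^9*33=-33
chi=108


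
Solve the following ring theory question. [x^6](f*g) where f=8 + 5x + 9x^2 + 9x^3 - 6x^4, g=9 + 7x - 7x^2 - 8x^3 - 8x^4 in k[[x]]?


[x^6] = sum a_i*b_j, i+j=6
  9*-8=-72
  9*-8=-72
  -6*-7=42
Sum=-102


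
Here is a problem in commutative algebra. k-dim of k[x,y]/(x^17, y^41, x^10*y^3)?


k[x,y]/I, I = (x^17, y^41, x^10*y^3)
Rect: 17x41=697. Corner: (17-10)x(41-3)=266.
dim = 697-266 = 431


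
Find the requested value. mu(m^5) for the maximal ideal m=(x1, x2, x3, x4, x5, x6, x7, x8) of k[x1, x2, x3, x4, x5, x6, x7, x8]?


Graded Nakayama: mu(m^d) = dim_k (m^d/m^(d+1)) = #degree-5 monomials in 8 vars
C(n+d-1,d)=C(12,5)=792


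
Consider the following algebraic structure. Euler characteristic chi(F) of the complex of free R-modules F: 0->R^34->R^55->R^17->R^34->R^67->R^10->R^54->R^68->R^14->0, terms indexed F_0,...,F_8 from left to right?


chi = sum (-1)^i * rank:
(-1)^0*34=34
(-1)^1*55=-55
(-1)^2*17=17
(-1)^3*34=-34
(-1)^4*67=67
(-1)^5*10=-10
(-1)^6*54=54
(-1)^7*68=-68
(-1)^8*14=14
chi=19


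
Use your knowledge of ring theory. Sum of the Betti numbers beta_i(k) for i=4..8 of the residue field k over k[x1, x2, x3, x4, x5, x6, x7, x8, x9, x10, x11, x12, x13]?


Koszul resolution: beta_i(k)=C(n,i), n=13
C(13,4)=715, C(13,5)=1287, C(13,6)=1716, C(13,7)=1716, C(13,8)=1287
Sum=6721


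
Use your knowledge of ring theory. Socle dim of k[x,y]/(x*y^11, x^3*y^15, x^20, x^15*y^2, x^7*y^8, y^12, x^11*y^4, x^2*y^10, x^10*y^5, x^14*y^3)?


Socle = ann(m) = span of standard monomials u with x*u, y*u in I (staircase corners).
Redundant generators: x^3*y^15
Minimal generators: x^20, x^15*y^2, x^14*y^3, x^11*y^4, x^10*y^5, x^7*y^8, x^2*y^10, x*y^11, y^12
Corners: y^11, xy^10, x^6y^9, x^9y^7, x^10y^4, x^13y^3, x^14y^2, x^19y
Socle dim=8


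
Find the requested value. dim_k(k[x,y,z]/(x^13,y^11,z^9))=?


Basis: x^iy^jz^k, i<13,j<11,k<9
13*11*9=1287


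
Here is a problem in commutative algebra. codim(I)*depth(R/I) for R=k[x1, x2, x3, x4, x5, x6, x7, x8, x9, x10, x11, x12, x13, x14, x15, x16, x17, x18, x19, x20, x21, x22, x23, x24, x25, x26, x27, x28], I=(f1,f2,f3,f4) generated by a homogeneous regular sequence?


codim=4, depth=dim(R/I)=28-4=24
Product=4*24=96


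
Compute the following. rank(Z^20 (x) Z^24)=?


rank(M(x)N) = rank(M)*rank(N)
20*24 = 480


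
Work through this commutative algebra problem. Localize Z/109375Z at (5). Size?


5-primary part: 109375=5^6*7
Size=5^6=15625


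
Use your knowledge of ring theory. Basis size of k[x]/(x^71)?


Basis: 1,x,...,x^70
dim=71


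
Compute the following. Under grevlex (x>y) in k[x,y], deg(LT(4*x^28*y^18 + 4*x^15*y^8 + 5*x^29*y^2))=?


LT: 4*x^28*y^18
deg_x=28, deg_y=18
Total=28+18=46


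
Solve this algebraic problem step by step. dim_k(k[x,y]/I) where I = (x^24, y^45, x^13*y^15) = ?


k[x,y]/I, I = (x^24, y^45, x^13*y^15)
Rect: 24x45=1080. Corner: (24-13)x(45-15)=330.
dim = 1080-330 = 750


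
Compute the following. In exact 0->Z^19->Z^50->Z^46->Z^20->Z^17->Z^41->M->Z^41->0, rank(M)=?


Alt sum=0:
(-1)^0*19 + (-1)^1*50 + (-1)^2*46 + (-1)^3*20 + (-1)^4*17 + (-1)^5*41 + (-1)^6*? + (-1)^7*41=0
rank(M)=70


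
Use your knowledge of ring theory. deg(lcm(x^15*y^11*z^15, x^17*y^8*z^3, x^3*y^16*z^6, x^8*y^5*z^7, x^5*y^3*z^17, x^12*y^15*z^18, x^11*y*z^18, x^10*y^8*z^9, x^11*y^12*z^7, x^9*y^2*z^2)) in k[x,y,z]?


lcm = componentwise max:
x: max(15,17,3,8,5,12,11,10,11,9)=17
y: max(11,8,16,5,3,15,1,8,12,2)=16
z: max(15,3,6,7,17,18,18,9,7,2)=18
Total=17+16+18=51


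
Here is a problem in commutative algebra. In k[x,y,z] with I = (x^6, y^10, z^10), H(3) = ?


Need i<6, j<10, k<10 with i+j+k=3.
For each i, j ranges over max(0,3-i-9)..min(9,3-i):
  i=0: j in [0,3] -> 4
  i=1: j in [0,2] -> 3
  i=2: j in [0,1] -> 2
  i=3: j in [0,0] -> 1
H(3) = 4+3+2+1 = 10


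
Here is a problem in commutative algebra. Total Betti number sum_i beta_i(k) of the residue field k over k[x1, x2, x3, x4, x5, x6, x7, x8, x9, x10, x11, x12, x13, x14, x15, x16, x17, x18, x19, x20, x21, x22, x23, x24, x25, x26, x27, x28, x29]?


Koszul resolution: beta_i(k)=C(n,i), n=29
sum_i C(29,i) = 2^29 = 536870912


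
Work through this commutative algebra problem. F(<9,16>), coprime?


gcd(9,16)=1 => F=ab-a-b=9*16-9-16=144-25=119


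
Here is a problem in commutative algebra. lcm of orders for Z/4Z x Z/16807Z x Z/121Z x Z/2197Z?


Exponent = lcm of the cyclic orders; pairwise coprime => product.
2^2*7^5*11^2*13^3=4*16807*121*2197=17871689836


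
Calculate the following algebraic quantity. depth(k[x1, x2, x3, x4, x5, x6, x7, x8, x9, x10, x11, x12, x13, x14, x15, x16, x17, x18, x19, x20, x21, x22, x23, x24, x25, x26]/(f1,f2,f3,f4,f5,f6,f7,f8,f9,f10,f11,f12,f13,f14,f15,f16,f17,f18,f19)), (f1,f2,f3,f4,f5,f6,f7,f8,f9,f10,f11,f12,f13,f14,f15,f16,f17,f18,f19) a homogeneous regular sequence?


depth(R)=26
depth(R/I)=26-19=7


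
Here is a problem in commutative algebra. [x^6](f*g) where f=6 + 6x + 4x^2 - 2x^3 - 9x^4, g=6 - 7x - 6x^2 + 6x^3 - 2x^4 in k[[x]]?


[x^6] = sum a_i*b_j, i+j=6
  4*-2=-8
  -2*6=-12
  -9*-6=54
Sum=34


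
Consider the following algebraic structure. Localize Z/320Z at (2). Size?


2-primary part: 320=2^6*5
Size=2^6=64


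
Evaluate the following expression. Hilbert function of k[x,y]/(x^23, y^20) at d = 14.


k[x,y], I = (x^23, y^20), d = 14
Need i < 23 and d-i < 20.
Range: 0 <= i <= 14.
H(14) = 15


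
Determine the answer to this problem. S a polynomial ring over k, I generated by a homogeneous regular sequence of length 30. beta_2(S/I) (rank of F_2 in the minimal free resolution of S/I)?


Regular sequence => Koszul complex is the minimal free resolution.
Syz_1 minimally generated by Koszul relations f_i*e_j - f_j*e_i (i<j): mu(Syz_1) = beta_2 = C(m,2) = m(m-1)/2
m=30
30*29/2 = 435


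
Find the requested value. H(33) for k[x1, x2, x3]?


C(d+n-1,n-1)=C(35,2)=595


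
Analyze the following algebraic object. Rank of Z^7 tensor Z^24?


rank(M(x)N) = rank(M)*rank(N)
7*24 = 168


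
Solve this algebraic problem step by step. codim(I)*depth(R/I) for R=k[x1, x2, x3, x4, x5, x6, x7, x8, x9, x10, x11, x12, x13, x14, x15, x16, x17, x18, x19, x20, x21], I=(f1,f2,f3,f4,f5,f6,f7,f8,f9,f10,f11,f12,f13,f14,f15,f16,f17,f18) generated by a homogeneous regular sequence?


codim=18, depth=dim(R/I)=21-18=3
Product=18*3=54


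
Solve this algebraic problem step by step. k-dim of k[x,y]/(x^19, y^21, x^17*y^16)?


k[x,y]/I, I = (x^19, y^21, x^17*y^16)
Rect: 19x21=399. Corner: (19-17)x(21-16)=10.
dim = 399-10 = 389


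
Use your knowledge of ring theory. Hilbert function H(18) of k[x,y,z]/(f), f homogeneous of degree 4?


C(20,2)-C(16,2)=190-120=70


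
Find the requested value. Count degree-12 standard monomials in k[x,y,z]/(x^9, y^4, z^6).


Need i<9, j<4, k<6 with i+j+k=12.
For each i, j ranges over max(0,12-i-5)..min(3,12-i):
  i=0: j in [7,3] -> 0
  i=1: j in [6,3] -> 0
  i=2: j in [5,3] -> 0
  i=3: j in [4,3] -> 0
  i=4: j in [3,3] -> 1
  i=5: j in [2,3] -> 2
  i=6: j in [1,3] -> 3
  i=7: j in [0,3] -> 4
  i=8: j in [0,3] -> 4
H(12) = 0+0+0+0+1+2+3+4+4 = 14


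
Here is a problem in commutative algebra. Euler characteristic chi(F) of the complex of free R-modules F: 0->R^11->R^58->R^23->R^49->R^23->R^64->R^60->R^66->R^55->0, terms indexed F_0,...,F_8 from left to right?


chi = sum (-1)^i * rank:
(-1)^0*11=11
(-1)^1*58=-58
(-1)^2*23=23
(-1)^3*49=-49
(-1)^4*23=23
(-1)^5*64=-64
(-1)^6*60=60
(-1)^7*66=-66
(-1)^8*55=55
chi=-65


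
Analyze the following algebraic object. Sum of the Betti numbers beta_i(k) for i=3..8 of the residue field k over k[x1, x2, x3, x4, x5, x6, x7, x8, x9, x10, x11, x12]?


Koszul resolution: beta_i(k)=C(n,i), n=12
C(12,3)=220, C(12,4)=495, C(12,5)=792, C(12,6)=924, C(12,7)=792, C(12,8)=495
Sum=3718


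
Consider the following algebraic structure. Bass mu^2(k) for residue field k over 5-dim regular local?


C(n,i)=C(5,2)=10


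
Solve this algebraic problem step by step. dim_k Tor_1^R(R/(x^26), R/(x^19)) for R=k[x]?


Tor_1(R/I,R/J)=(I cap J)/IJ=(x^26)/(x^45)
dim=45-26=min(26,19)=19


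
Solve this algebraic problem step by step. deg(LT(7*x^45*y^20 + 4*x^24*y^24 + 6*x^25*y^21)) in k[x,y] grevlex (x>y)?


LT: 7*x^45*y^20
deg_x=45, deg_y=20
Total=45+20=65


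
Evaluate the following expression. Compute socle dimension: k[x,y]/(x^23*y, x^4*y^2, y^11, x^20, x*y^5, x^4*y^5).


Socle = ann(m) = span of standard monomials u with x*u, y*u in I (staircase corners).
Redundant generators: x^23*y, x^4*y^5
Minimal generators: x^20, x^4*y^2, x*y^5, y^11
Corners: y^10, x^3y^4, x^19y
Socle dim=3


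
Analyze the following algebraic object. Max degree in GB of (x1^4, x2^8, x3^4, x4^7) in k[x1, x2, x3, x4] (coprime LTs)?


Pure powers, coprime LTs => already GB.
Degrees: 4, 8, 4, 7
Max=8


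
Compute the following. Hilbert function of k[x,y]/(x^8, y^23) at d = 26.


k[x,y], I = (x^8, y^23), d = 26
Need i < 8 and d-i < 23.
Range: 4 <= i <= 7.
H(26) = 4


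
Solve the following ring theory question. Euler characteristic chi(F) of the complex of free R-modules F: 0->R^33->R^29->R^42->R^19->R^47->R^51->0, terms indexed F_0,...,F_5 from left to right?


chi = sum (-1)^i * rank:
(-1)^0*33=33
(-1)^1*29=-29
(-1)^2*42=42
(-1)^3*19=-19
(-1)^4*47=47
(-1)^5*51=-51
chi=23


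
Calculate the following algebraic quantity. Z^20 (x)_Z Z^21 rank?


rank(M(x)N) = rank(M)*rank(N)
20*21 = 420


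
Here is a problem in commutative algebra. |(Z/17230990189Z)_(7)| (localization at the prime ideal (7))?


7-primary part: 17230990189=7^10*61
Size=7^10=282475249


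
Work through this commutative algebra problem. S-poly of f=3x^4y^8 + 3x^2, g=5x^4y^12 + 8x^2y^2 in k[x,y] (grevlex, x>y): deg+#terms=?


LT(f)=3x^4y^8, LT(g)=5x^4y^12
lcm(LM)=x^4y^12
S(f,g) (scaled by 15 to clear denominators) = 5y^4*f - 3*g = 15x^2y^4 - 24x^2y^2
2 terms, deg 6.
6+2=8


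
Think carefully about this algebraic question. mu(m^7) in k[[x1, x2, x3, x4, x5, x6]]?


C(n+d-1,d)=C(12,7)=792


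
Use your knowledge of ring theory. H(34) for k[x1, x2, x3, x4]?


C(d+n-1,n-1)=C(37,3)=7770


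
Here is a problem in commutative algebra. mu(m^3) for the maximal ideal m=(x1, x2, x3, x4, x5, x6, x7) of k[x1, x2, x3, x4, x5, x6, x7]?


Graded Nakayama: mu(m^d) = dim_k (m^d/m^(d+1)) = #degree-3 monomials in 7 vars
C(n+d-1,d)=C(9,3)=84


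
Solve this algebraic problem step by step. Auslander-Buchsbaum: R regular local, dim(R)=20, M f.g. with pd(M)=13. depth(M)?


pd+depth=depth(R)=20
depth=20-13=7


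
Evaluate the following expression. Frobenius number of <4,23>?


gcd(4,23)=1 => F=ab-a-b=4*23-4-23=92-27=65


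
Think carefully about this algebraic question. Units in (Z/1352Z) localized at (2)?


Local ring = Z/8Z.
phi(8) = 2^2*(2-1) = 4


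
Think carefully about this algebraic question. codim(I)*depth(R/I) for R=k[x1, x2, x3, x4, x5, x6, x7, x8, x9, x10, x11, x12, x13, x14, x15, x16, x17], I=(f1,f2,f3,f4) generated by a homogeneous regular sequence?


codim=4, depth=dim(R/I)=17-4=13
Product=4*13=52


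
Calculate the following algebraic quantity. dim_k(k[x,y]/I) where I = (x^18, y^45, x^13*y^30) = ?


k[x,y]/I, I = (x^18, y^45, x^13*y^30)
Rect: 18x45=810. Corner: (18-13)x(45-30)=75.
dim = 810-75 = 735


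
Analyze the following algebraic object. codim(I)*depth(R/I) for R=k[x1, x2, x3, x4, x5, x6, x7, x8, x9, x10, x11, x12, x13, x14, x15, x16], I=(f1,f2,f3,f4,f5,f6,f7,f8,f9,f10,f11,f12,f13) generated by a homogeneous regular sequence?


codim=13, depth=dim(R/I)=16-13=3
Product=13*3=39


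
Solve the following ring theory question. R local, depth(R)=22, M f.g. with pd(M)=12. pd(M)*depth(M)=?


pd+depth=22
depth=22-12=10
pd*depth=12*10=120


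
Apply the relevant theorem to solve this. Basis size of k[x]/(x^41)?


Basis: 1,x,...,x^40
dim=41


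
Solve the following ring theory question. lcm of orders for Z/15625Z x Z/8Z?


Exponent = lcm of the cyclic orders; pairwise coprime => product.
5^6*2^3=15625*8=125000


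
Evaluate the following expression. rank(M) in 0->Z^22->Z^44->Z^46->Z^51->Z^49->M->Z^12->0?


Alt sum=0:
(-1)^0*22 + (-1)^1*44 + (-1)^2*46 + (-1)^3*51 + (-1)^4*49 + (-1)^5*? + (-1)^6*12=0
rank(M)=34


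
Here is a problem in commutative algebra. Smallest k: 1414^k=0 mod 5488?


1414^k mod 5488:
k=1: 1414
k=2: 1764
k=3: 2744
k=4: 0
First zero at k = 4


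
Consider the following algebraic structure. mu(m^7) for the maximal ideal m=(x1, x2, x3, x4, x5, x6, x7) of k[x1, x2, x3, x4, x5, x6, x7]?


Graded Nakayama: mu(m^d) = dim_k (m^d/m^(d+1)) = #degree-7 monomials in 7 vars
C(n+d-1,d)=C(13,7)=1716


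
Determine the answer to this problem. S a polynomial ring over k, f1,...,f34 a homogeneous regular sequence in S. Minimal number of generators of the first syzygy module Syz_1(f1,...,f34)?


Regular sequence => Koszul complex is the minimal free resolution.
Syz_1 minimally generated by Koszul relations f_i*e_j - f_j*e_i (i<j): mu(Syz_1) = beta_2 = C(m,2) = m(m-1)/2
m=34
34*33/2 = 561


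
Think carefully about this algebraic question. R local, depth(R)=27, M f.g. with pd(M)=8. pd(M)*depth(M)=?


pd+depth=27
depth=27-8=19
pd*depth=8*19=152


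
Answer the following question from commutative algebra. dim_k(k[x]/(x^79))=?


Basis: 1,x,...,x^78
dim=79


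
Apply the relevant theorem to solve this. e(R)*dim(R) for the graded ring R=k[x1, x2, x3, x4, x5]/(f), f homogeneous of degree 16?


e(R)=deg(f)=16, dim(R)=5-1=4
e*dim=16*4=64


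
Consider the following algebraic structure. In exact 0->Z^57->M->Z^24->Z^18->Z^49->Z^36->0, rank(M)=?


Alt sum=0:
(-1)^0*57 + (-1)^1*? + (-1)^2*24 + (-1)^3*18 + (-1)^4*49 + (-1)^5*36=0
rank(M)=76


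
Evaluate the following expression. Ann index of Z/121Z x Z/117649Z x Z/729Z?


Exponent = lcm of the cyclic orders; pairwise coprime => product.
11^2*7^6*3^6=121*117649*729=10377700641


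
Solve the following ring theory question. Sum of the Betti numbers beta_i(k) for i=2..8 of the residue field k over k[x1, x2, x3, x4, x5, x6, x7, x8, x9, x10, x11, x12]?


Koszul resolution: beta_i(k)=C(n,i), n=12
C(12,2)=66, C(12,3)=220, C(12,4)=495, C(12,5)=792, C(12,6)=924, C(12,7)=792, C(12,8)=495
Sum=3784


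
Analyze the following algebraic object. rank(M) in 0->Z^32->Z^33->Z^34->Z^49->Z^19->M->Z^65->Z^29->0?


Alt sum=0:
(-1)^0*32 + (-1)^1*33 + (-1)^2*34 + (-1)^3*49 + (-1)^4*19 + (-1)^5*? + (-1)^6*65 + (-1)^7*29=0
rank(M)=39


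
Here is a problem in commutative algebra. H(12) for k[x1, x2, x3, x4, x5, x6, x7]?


C(d+n-1,n-1)=C(18,6)=18564


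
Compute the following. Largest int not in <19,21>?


gcd(19,21)=1 => F=ab-a-b=19*21-19-21=399-40=359


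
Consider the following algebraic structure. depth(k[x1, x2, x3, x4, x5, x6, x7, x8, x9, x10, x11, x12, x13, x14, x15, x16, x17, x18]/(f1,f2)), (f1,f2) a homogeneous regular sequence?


depth(R)=18
depth(R/I)=18-2=16


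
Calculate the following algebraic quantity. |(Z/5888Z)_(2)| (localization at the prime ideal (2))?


2-primary part: 5888=2^8*23
Size=2^8=256


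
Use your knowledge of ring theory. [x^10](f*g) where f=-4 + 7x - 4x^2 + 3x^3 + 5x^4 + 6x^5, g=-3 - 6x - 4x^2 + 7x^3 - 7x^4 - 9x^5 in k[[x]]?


[x^10] = sum a_i*b_j, i+j=10
  6*-9=-54
Sum=-54


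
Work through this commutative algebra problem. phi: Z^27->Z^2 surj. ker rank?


rank(ker) = 27-2 = 25


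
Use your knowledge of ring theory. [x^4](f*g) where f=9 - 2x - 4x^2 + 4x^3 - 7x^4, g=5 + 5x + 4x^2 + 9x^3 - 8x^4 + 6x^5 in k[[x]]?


[x^4] = sum a_i*b_j, i+j=4
  9*-8=-72
  -2*9=-18
  -4*4=-16
  4*5=20
  -7*5=-35
Sum=-121


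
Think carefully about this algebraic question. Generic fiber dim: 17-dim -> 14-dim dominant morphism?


dim(fiber)=dim(X)-dim(Y)=17-14=3


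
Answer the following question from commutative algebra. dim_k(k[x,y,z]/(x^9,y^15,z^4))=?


Basis: x^iy^jz^k, i<9,j<15,k<4
9*15*4=540


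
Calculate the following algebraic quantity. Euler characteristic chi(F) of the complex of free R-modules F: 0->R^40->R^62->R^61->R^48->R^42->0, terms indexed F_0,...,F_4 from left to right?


chi = sum (-1)^i * rank:
(-1)^0*40=40
(-1)^1*62=-62
(-1)^2*61=61
(-1)^3*48=-48
(-1)^4*42=42
chi=33


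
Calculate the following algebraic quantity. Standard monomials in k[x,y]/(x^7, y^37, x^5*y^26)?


k[x,y]/I, I = (x^7, y^37, x^5*y^26)
Rect: 7x37=259. Corner: (7-5)x(37-26)=22.
dim = 259-22 = 237


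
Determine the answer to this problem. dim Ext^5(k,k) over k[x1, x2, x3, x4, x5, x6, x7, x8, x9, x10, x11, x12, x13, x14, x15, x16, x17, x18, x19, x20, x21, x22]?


C(n,i)=C(22,5)=26334


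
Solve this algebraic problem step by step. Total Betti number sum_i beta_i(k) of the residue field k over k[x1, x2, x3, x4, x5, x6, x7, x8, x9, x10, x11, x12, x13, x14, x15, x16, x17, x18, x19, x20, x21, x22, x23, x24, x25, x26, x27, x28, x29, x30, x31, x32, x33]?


Koszul resolution: beta_i(k)=C(n,i), n=33
sum_i C(33,i) = 2^33 = 8589934592


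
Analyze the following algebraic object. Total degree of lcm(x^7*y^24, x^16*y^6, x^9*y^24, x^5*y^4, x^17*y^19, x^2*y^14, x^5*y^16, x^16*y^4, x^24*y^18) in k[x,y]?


lcm = componentwise max:
x: max(7,16,9,5,17,2,5,16,24)=24
y: max(24,6,24,4,19,14,16,4,18)=24
Total=24+24=48


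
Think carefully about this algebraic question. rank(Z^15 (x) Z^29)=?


rank(M(x)N) = rank(M)*rank(N)
15*29 = 435


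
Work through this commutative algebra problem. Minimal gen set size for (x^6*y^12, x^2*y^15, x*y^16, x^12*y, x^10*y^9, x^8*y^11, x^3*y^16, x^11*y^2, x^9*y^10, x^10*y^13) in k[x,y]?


Remove redundant (divisible by others).
x^3*y^16 redundant.
x^10*y^13 redundant.
Min: x^12*y, x^11*y^2, x^10*y^9, x^9*y^10, x^8*y^11, x^6*y^12, x^2*y^15, x*y^16
Count=8


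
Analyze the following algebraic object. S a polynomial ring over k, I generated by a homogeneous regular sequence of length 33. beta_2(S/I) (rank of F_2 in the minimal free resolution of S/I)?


Regular sequence => Koszul complex is the minimal free resolution.
Syz_1 minimally generated by Koszul relations f_i*e_j - f_j*e_i (i<j): mu(Syz_1) = beta_2 = C(m,2) = m(m-1)/2
m=33
33*32/2 = 528


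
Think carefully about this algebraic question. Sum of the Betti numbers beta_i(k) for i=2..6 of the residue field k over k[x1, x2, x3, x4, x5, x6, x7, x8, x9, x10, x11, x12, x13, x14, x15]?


Koszul resolution: beta_i(k)=C(n,i), n=15
C(15,2)=105, C(15,3)=455, C(15,4)=1365, C(15,5)=3003, C(15,6)=5005
Sum=9933


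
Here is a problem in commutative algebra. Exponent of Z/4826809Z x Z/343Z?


Exponent = lcm of the cyclic orders; pairwise coprime => product.
13^6*7^3=4826809*343=1655595487


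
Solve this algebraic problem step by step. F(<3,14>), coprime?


gcd(3,14)=1 => F=ab-a-b=3*14-3-14=42-17=25


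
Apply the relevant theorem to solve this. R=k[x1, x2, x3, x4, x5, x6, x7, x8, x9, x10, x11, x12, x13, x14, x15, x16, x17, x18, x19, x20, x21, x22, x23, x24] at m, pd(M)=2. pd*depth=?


pd+depth=24
depth=24-2=22
pd*depth=2*22=44


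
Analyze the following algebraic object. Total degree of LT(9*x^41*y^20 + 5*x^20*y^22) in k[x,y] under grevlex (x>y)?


LT: 9*x^41*y^20
deg_x=41, deg_y=20
Total=41+20=61


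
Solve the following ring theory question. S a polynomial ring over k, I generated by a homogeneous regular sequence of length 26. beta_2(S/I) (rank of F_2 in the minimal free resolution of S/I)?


Regular sequence => Koszul complex is the minimal free resolution.
Syz_1 minimally generated by Koszul relations f_i*e_j - f_j*e_i (i<j): mu(Syz_1) = beta_2 = C(m,2) = m(m-1)/2
m=26
26*25/2 = 325


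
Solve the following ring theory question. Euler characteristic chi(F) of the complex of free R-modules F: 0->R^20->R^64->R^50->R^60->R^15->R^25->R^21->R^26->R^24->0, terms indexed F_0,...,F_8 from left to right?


chi = sum (-1)^i * rank:
(-1)^0*20=20
(-1)^1*64=-64
(-1)^2*50=50
(-1)^3*60=-60
(-1)^4*15=15
(-1)^5*25=-25
(-1)^6*21=21
(-1)^7*26=-26
(-1)^8*24=24
chi=-45


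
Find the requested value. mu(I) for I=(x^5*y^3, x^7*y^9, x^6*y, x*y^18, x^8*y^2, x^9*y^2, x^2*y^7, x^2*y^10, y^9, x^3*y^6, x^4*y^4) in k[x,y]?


Remove redundant (divisible by others).
x*y^18 redundant.
x^7*y^9 redundant.
x^2*y^10 redundant.
x^9*y^2 redundant.
x^8*y^2 redundant.
Min: x^6*y, x^5*y^3, x^4*y^4, x^3*y^6, x^2*y^7, y^9
Count=6


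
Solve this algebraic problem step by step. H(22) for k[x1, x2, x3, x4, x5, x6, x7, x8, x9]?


C(d+n-1,n-1)=C(30,8)=5852925


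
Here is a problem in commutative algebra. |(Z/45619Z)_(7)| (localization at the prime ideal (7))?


7-primary part: 45619=7^4*19
Size=7^4=2401


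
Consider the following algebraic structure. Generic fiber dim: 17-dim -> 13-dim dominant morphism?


dim(fiber)=dim(X)-dim(Y)=17-13=4


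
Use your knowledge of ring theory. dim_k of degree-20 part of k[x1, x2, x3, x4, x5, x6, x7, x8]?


C(d+n-1,n-1)=C(27,7)=888030


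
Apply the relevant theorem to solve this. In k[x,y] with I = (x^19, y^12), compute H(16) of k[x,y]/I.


k[x,y], I = (x^19, y^12), d = 16
Need i < 19 and d-i < 12.
Range: 5 <= i <= 16.
H(16) = 12


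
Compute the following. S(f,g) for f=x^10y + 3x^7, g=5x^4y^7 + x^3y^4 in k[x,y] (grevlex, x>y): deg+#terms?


LT(f)=x^10y, LT(g)=5x^4y^7
lcm(LM)=x^10y^7
S(f,g) (scaled by 5 to clear denominators) = 5y^6*f - x^6*g = -x^9y^4 + 15x^7y^6
2 terms, deg 13.
13+2=15


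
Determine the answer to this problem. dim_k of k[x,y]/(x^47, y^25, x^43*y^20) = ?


k[x,y]/I, I = (x^47, y^25, x^43*y^20)
Rect: 47x25=1175. Corner: (47-43)x(25-20)=20.
dim = 1175-20 = 1155


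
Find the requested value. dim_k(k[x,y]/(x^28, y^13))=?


Basis: x^i*y^j, i<28, j<13
28*13=364


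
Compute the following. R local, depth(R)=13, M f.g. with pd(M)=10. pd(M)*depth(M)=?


pd+depth=13
depth=13-10=3
pd*depth=10*3=30


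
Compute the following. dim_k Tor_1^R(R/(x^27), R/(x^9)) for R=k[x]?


Tor_1(R/I,R/J)=(I cap J)/IJ=(x^27)/(x^36)
dim=36-27=min(27,9)=9


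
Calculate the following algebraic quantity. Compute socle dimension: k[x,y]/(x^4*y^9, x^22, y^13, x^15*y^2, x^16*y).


Socle = ann(m) = span of standard monomials u with x*u, y*u in I (staircase corners).
Minimal generators: x^22, x^16*y, x^15*y^2, x^4*y^9, y^13
Corners: x^3y^12, x^14y^8, x^15y, x^21
Socle dim=4


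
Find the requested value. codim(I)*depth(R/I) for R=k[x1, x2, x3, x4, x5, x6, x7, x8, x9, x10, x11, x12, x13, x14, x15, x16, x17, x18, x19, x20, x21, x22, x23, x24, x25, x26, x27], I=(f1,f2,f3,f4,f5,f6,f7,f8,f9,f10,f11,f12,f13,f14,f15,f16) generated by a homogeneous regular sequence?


codim=16, depth=dim(R/I)=27-16=11
Product=16*11=176


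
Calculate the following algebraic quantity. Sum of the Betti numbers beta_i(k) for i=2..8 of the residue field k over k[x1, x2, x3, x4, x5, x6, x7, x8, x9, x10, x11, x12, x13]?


Koszul resolution: beta_i(k)=C(n,i), n=13
C(13,2)=78, C(13,3)=286, C(13,4)=715, C(13,5)=1287, C(13,6)=1716, C(13,7)=1716, C(13,8)=1287
Sum=7085


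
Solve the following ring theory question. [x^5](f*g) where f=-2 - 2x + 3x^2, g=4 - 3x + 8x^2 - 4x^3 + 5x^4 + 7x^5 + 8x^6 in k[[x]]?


[x^5] = sum a_i*b_j, i+j=5
  -2*7=-14
  -2*5=-10
  3*-4=-12
Sum=-36


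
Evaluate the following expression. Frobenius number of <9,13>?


gcd(9,13)=1 => F=ab-a-b=9*13-9-13=117-22=95


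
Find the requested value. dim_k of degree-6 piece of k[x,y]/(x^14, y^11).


k[x,y], I = (x^14, y^11), d = 6
Need i < 14 and d-i < 11.
Range: 0 <= i <= 6.
H(6) = 7


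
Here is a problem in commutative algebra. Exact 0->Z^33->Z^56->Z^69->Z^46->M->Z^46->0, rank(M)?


Alt sum=0:
(-1)^0*33 + (-1)^1*56 + (-1)^2*69 + (-1)^3*46 + (-1)^4*? + (-1)^5*46=0
rank(M)=46


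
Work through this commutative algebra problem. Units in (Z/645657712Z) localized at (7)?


Local ring = Z/40353607Z.
phi(40353607) = 7^8*(7-1) = 34588806


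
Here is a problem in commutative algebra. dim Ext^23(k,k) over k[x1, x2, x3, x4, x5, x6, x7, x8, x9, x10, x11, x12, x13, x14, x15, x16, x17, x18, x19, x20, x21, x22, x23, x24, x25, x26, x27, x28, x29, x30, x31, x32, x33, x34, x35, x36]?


C(n,i)=C(36,23)=2310789600


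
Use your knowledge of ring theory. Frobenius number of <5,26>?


gcd(5,26)=1 => F=ab-a-b=5*26-5-26=130-31=99


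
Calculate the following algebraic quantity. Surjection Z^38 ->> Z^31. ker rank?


rank(ker) = 38-31 = 7


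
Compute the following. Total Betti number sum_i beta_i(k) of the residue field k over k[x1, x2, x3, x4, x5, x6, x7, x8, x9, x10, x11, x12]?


Koszul resolution: beta_i(k)=C(n,i), n=12
sum_i C(12,i) = 2^12 = 4096


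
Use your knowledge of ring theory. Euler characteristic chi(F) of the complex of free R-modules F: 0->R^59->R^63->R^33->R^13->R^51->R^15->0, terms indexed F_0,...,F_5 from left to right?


chi = sum (-1)^i * rank:
(-1)^0*59=59
(-1)^1*63=-63
(-1)^2*33=33
(-1)^3*13=-13
(-1)^4*51=51
(-1)^5*15=-15
chi=52


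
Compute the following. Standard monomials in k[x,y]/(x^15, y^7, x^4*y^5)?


k[x,y]/I, I = (x^15, y^7, x^4*y^5)
Rect: 15x7=105. Corner: (15-4)x(7-5)=22.
dim = 105-22 = 83


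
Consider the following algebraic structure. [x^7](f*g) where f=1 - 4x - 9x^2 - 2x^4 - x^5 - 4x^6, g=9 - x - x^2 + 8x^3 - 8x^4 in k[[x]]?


[x^7] = sum a_i*b_j, i+j=7
  -2*8=-16
  -1*-1=1
  -4*-1=4
Sum=-11


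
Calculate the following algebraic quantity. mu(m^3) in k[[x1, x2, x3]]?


C(n+d-1,d)=C(5,3)=10


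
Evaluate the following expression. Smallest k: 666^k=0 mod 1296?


666^k mod 1296:
k=1: 666
k=2: 324
k=3: 648
k=4: 0
First zero at k = 4


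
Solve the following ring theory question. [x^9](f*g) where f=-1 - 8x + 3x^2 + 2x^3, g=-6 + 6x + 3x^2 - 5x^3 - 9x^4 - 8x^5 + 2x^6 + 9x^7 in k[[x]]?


[x^9] = sum a_i*b_j, i+j=9
  3*9=27
  2*2=4
Sum=31


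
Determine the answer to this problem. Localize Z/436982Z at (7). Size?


7-primary part: 436982=7^5*26
Size=7^5=16807


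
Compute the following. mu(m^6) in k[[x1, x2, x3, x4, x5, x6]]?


C(n+d-1,d)=C(11,6)=462


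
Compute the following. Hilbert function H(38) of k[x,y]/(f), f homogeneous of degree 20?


H(t)=d for t>=d-1.
d=20, t=38
H(38)=20


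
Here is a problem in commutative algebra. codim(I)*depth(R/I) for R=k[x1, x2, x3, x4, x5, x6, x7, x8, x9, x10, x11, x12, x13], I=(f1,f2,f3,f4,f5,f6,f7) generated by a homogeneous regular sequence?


codim=7, depth=dim(R/I)=13-7=6
Product=7*6=42


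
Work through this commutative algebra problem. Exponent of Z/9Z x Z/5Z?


Exponent = lcm of the cyclic orders; pairwise coprime => product.
3^2*5^1=9*5=45


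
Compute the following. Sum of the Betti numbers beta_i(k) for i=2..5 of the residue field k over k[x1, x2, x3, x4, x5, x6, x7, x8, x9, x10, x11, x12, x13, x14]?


Koszul resolution: beta_i(k)=C(n,i), n=14
C(14,2)=91, C(14,3)=364, C(14,4)=1001, C(14,5)=2002
Sum=3458


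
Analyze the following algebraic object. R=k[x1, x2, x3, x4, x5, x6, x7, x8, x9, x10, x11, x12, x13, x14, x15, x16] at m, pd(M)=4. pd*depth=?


pd+depth=16
depth=16-4=12
pd*depth=4*12=48


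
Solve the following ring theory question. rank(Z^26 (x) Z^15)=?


rank(M(x)N) = rank(M)*rank(N)
26*15 = 390


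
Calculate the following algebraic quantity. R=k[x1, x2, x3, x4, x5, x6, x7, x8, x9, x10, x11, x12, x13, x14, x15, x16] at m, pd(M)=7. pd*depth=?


pd+depth=16
depth=16-7=9
pd*depth=7*9=63


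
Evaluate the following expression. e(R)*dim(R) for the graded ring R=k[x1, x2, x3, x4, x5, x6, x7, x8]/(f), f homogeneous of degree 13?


e(R)=deg(f)=13, dim(R)=8-1=7
e*dim=13*7=91


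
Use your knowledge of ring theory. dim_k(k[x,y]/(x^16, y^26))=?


Basis: x^i*y^j, i<16, j<26
16*26=416


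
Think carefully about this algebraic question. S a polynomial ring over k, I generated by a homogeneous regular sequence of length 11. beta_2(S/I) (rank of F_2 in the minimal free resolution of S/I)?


Regular sequence => Koszul complex is the minimal free resolution.
Syz_1 minimally generated by Koszul relations f_i*e_j - f_j*e_i (i<j): mu(Syz_1) = beta_2 = C(m,2) = m(m-1)/2
m=11
11*10/2 = 55


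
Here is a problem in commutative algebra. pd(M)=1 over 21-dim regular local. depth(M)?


pd+depth=depth(R)=21
depth=21-1=20


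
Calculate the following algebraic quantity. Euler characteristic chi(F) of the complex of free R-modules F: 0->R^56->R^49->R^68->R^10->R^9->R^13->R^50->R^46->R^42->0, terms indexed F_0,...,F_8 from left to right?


chi = sum (-1)^i * rank:
(-1)^0*56=56
(-1)^1*49=-49
(-1)^2*68=68
(-1)^3*10=-10
(-1)^4*9=9
(-1)^5*13=-13
(-1)^6*50=50
(-1)^7*46=-46
(-1)^8*42=42
chi=107
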